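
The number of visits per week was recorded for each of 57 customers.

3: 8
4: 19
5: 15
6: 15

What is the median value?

Cumulative frequencies: 8, 27, 42, 57
n = 57, so the median is the value in position (n+1)/2 = 29.
Position 29 falls at value 5.

5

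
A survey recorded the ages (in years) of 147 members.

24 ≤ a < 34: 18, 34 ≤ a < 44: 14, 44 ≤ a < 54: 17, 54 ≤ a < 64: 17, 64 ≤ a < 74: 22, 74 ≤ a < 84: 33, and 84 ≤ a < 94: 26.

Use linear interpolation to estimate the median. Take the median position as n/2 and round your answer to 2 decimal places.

Cumulative frequencies: 18, 32, 49, 66, 88, 121, 147
n = 147; position = n/2 = 73.5.
This falls in the class 64 ≤ a < 74: L = 64, F = 66, f = 22, h = 10.
Median ≈ 64 + ((73.5 − 66) / 22) × 10 = 67.4091

67.41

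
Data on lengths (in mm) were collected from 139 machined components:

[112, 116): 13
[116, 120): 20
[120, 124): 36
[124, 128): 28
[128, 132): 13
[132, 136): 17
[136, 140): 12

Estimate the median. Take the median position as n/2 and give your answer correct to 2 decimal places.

124.07

Cumulative frequencies: 13, 33, 69, 97, 110, 127, 139
n = 139; position = n/2 = 69.5.
This falls in the class [124, 128): L = 124, F = 69, f = 28, h = 4.
Median ≈ 124 + ((69.5 − 69) / 28) × 4 = 124.0714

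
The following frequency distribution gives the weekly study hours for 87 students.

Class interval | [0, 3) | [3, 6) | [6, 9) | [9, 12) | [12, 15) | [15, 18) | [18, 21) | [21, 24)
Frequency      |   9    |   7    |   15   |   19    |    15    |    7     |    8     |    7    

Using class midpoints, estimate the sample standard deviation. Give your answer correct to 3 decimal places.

5.998

Midpoints: 1.5, 4.5, 7.5, 10.5, 13.5, 16.5, 19.5, 22.5
n = 87, Σfm = 988.5, mean = 11.3621
Σfm² = 14325.75
Σf(m − x̄)² = Σfm² − (Σfm)²/n = 14325.75 − 988.5²/87 = 3094.3448
Sample variance = 3094.3448 / 86 = 35.9808
Standard deviation = √35.9808 = 5.9984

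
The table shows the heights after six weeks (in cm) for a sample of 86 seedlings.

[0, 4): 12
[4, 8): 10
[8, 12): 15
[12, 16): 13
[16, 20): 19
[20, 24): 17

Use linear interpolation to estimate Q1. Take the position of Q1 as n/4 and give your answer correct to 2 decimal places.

7.80

Cumulative frequencies: 12, 22, 37, 50, 69, 86
n = 86; position = n/4 = 21.5.
This falls in the class [4, 8): L = 4, F = 12, f = 10, h = 4.
Lower quartile ≈ 4 + ((21.5 − 12) / 10) × 4 = 7.8000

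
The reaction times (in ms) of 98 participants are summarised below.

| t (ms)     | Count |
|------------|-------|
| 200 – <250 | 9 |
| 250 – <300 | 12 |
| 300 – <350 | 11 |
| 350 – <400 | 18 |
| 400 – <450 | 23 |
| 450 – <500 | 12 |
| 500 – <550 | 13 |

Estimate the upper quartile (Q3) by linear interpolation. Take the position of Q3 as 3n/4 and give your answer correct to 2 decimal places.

Cumulative frequencies: 9, 21, 32, 50, 73, 85, 98
n = 98; position = 3n/4 = 73.5.
This falls in the class 450 – <500: L = 450, F = 73, f = 12, h = 50.
Upper quartile ≈ 450 + ((73.5 − 73) / 12) × 50 = 452.0833

452.08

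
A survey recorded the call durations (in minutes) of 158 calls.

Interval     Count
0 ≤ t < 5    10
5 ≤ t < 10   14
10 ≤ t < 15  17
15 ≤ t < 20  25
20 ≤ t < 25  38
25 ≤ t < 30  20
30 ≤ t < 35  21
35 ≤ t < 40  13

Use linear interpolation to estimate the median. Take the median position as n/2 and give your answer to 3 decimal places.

Cumulative frequencies: 10, 24, 41, 66, 104, 124, 145, 158
n = 158; position = n/2 = 79.
This falls in the class 20 ≤ t < 25: L = 20, F = 66, f = 38, h = 5.
Median ≈ 20 + ((79 − 66) / 38) × 5 = 21.7105

21.711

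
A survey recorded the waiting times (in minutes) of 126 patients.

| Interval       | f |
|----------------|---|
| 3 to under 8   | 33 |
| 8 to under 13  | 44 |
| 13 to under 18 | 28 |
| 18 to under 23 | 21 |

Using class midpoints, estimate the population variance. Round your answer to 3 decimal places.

Midpoints: 5.5, 10.5, 15.5, 20.5
n = 126, Σfm = 1508, mean = 11.9683
Σfm² = 21401.5
Σf(m − x̄)² = Σfm² − (Σfm)²/n = 21401.5 − 1508²/126 = 3353.3730
Population variance = 3353.3730 / 126 = 26.6141

26.614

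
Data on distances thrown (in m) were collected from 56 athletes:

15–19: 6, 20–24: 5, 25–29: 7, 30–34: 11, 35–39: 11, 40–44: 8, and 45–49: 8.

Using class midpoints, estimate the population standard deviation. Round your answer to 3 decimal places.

Midpoints: 17, 22, 27, 32, 37, 42, 47
n = 56, Σfm = 1872, mean = 33.4286
Σfm² = 67364
Σf(m − x̄)² = Σfm² − (Σfm)²/n = 67364 − 1872²/56 = 4785.7143
Population variance = 4785.7143 / 56 = 85.4592
Standard deviation = √85.4592 = 9.2444

9.244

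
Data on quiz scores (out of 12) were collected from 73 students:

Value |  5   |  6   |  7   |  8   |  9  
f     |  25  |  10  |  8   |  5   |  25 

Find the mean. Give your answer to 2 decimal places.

Values: 5, 6, 7, 8, 9
Σfx = 25×5 + 10×6 + 8×7 + 5×8 + 25×9 = 506
n = Σf = 73
Mean = 506 / 73 = 6.9315

6.93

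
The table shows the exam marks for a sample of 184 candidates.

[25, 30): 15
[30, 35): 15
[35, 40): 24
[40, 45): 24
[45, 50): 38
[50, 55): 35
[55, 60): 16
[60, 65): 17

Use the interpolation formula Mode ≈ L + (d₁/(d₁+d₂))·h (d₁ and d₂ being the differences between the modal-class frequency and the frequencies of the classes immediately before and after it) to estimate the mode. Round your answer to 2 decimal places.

Modal class: [45, 50) (highest frequency 38).
d₁ = 38 − 24 = 14, d₂ = 38 − 35 = 3
Mode ≈ 45 + (14/(14+3)) × 5 = 45 + 4.1176 = 49.1176

49.12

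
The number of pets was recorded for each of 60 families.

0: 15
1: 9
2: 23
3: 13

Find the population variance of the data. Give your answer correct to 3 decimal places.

1.179

Values: 0, 1, 2, 3
n = 60, Σfx = 94, mean = 1.5667
Σfx² = 218
Σf(x − x̄)² = Σfx² − (Σfx)²/n = 218 − 94²/60 = 70.7333
Population variance = 70.7333 / 60 = 1.1789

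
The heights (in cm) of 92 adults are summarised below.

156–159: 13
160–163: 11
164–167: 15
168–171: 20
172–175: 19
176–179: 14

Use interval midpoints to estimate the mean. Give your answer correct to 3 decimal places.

Midpoints: 157.5, 161.5, 165.5, 169.5, 173.5, 177.5
Σfm = 13×157.5 + 11×161.5 + 15×165.5 + 20×169.5 + 19×173.5 + 14×177.5 = 15478
n = Σf = 92
Mean = 15478 / 92 = 168.2391

168.239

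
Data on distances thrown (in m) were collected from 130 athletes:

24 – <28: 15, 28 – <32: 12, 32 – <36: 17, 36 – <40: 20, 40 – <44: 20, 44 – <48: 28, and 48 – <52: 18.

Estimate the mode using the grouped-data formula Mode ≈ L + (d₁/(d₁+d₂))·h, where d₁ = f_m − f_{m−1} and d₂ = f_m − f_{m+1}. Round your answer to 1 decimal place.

45.8

Modal class: 44 – <48 (highest frequency 28).
d₁ = 28 − 20 = 8, d₂ = 28 − 18 = 10
Mode ≈ 44 + (8/(8+10)) × 4 = 44 + 1.7778 = 45.7778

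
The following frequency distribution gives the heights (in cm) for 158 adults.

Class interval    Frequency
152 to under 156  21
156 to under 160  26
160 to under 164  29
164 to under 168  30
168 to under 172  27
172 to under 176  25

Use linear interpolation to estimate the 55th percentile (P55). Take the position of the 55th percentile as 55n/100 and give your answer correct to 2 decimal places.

Cumulative frequencies: 21, 47, 76, 106, 133, 158
n = 158; position = 55n/100 = 86.9.
This falls in the class 164 to under 168: L = 164, F = 76, f = 30, h = 4.
55th percentile ≈ 164 + ((86.9 − 76) / 30) × 4 = 165.4533

165.45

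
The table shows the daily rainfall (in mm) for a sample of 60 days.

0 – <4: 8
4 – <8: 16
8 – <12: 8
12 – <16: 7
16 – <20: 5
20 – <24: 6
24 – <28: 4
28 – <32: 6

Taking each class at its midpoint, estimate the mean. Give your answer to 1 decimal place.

13.3

Midpoints: 2, 6, 10, 14, 18, 22, 26, 30
Σfm = 8×2 + 16×6 + 8×10 + 7×14 + 5×18 + 6×22 + 4×26 + 6×30 = 796
n = Σf = 60
Mean = 796 / 60 = 13.2667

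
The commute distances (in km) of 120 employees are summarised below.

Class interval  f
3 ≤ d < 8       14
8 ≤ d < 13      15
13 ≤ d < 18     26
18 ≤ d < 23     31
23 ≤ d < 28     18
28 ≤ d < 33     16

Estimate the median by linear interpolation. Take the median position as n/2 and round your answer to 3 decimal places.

Cumulative frequencies: 14, 29, 55, 86, 104, 120
n = 120; position = n/2 = 60.
This falls in the class 18 ≤ d < 23: L = 18, F = 55, f = 31, h = 5.
Median ≈ 18 + ((60 − 55) / 31) × 5 = 18.8065

18.806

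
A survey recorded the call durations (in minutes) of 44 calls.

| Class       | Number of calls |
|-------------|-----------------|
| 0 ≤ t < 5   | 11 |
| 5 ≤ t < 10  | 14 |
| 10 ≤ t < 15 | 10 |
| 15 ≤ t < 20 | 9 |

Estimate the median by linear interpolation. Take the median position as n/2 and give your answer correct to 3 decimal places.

Cumulative frequencies: 11, 25, 35, 44
n = 44; position = n/2 = 22.
This falls in the class 5 ≤ t < 10: L = 5, F = 11, f = 14, h = 5.
Median ≈ 5 + ((22 − 11) / 14) × 5 = 8.9286

8.929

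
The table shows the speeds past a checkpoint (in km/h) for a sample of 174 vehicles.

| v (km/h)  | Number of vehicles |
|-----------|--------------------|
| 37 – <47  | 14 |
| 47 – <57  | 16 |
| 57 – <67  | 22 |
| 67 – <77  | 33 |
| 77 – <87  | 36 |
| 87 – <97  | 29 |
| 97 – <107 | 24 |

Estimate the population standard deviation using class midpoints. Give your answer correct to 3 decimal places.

17.809

Midpoints: 42, 52, 62, 72, 82, 92, 102
n = 174, Σfm = 13228, mean = 76.0230
Σfm² = 1060816
Σf(m − x̄)² = Σfm² − (Σfm)²/n = 1060816 − 13228²/174 = 55183.9080
Population variance = 55183.9080 / 174 = 317.1489
Standard deviation = √317.1489 = 17.8087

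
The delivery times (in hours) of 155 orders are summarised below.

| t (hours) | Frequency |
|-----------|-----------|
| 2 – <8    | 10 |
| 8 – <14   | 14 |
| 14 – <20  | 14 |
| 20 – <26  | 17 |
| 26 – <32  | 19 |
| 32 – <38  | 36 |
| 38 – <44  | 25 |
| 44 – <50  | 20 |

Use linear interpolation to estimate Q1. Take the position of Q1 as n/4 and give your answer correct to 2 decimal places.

20.26

Cumulative frequencies: 10, 24, 38, 55, 74, 110, 135, 155
n = 155; position = n/4 = 38.75.
This falls in the class 20 – <26: L = 20, F = 38, f = 17, h = 6.
Lower quartile ≈ 20 + ((38.75 − 38) / 17) × 6 = 20.2647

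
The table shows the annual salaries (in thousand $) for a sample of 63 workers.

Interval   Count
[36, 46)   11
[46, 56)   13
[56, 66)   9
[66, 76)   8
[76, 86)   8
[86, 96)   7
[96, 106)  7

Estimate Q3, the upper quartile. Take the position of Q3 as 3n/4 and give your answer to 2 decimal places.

Cumulative frequencies: 11, 24, 33, 41, 49, 56, 63
n = 63; position = 3n/4 = 47.25.
This falls in the class [76, 86): L = 76, F = 41, f = 8, h = 10.
Upper quartile ≈ 76 + ((47.25 − 41) / 8) × 10 = 83.8125

83.81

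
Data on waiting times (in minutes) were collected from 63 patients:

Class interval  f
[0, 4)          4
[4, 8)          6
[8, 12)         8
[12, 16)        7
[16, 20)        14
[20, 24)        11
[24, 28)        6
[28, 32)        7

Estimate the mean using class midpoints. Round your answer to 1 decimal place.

17.2

Midpoints: 2, 6, 10, 14, 18, 22, 26, 30
Σfm = 4×2 + 6×6 + 8×10 + 7×14 + 14×18 + 11×22 + 6×26 + 7×30 = 1082
n = Σf = 63
Mean = 1082 / 63 = 17.1746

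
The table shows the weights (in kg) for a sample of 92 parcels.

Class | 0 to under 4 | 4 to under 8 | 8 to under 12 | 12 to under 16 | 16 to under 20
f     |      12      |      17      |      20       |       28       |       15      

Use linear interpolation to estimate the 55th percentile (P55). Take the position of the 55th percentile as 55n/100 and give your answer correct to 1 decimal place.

Cumulative frequencies: 12, 29, 49, 77, 92
n = 92; position = 55n/100 = 50.6.
This falls in the class 12 to under 16: L = 12, F = 49, f = 28, h = 4.
55th percentile ≈ 12 + ((50.6 − 49) / 28) × 4 = 12.2286

12.2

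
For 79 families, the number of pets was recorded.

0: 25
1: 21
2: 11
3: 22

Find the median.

1

Cumulative frequencies: 25, 46, 57, 79
n = 79, so the median is the value in position (n+1)/2 = 40.
Position 40 falls at value 1.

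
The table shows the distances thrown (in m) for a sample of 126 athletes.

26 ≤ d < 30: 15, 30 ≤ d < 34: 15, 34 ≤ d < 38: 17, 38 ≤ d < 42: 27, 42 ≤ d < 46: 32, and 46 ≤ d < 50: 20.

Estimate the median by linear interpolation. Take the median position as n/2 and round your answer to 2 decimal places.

40.37

Cumulative frequencies: 15, 30, 47, 74, 106, 126
n = 126; position = n/2 = 63.
This falls in the class 38 ≤ d < 42: L = 38, F = 47, f = 27, h = 4.
Median ≈ 38 + ((63 − 47) / 27) × 4 = 40.3704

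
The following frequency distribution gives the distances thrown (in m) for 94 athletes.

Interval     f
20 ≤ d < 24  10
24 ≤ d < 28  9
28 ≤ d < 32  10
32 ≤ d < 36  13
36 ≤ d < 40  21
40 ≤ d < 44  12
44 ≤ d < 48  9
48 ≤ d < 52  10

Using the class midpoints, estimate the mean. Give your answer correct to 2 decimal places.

36.30

Midpoints: 22, 26, 30, 34, 38, 42, 46, 50
Σfm = 10×22 + 9×26 + 10×30 + 13×34 + 21×38 + 12×42 + 9×46 + 10×50 = 3412
n = Σf = 94
Mean = 3412 / 94 = 36.2979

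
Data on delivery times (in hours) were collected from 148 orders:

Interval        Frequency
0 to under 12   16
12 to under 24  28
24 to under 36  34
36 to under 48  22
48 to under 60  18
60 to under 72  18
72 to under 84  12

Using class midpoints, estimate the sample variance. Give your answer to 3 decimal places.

462.791

Midpoints: 6, 18, 30, 42, 54, 66, 78
n = 148, Σfm = 5640, mean = 38.1081
Σfm² = 282960
Σf(m − x̄)² = Σfm² − (Σfm)²/n = 282960 − 5640²/148 = 68030.2703
Sample variance = 68030.2703 / 147 = 462.7910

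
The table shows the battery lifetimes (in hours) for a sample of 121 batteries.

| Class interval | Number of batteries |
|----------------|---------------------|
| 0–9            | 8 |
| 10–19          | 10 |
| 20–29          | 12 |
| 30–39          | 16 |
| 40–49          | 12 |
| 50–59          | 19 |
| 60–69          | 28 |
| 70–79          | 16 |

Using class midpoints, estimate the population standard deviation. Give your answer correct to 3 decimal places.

21.385

Midpoints: 4.5, 14.5, 24.5, 34.5, 44.5, 54.5, 64.5, 74.5
n = 121, Σfm = 5594.5, mean = 46.2355
Σfm² = 314000.25
Σf(m − x̄)² = Σfm² − (Σfm)²/n = 314000.25 − 5594.5²/121 = 55335.5372
Population variance = 55335.5372 / 121 = 457.3185
Standard deviation = √457.3185 = 21.3850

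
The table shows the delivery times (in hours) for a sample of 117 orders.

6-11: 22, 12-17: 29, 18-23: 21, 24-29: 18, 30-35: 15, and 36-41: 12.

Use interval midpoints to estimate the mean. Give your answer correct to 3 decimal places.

21.064

Midpoints: 8.5, 14.5, 20.5, 26.5, 32.5, 38.5
Σfm = 22×8.5 + 29×14.5 + 21×20.5 + 18×26.5 + 15×32.5 + 12×38.5 = 2464.5
n = Σf = 117
Mean = 2464.5 / 117 = 21.0641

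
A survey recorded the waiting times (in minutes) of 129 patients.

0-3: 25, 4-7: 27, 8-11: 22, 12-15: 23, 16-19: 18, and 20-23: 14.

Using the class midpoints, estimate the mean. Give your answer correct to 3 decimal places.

Midpoints: 1.5, 5.5, 9.5, 13.5, 17.5, 21.5
Σfm = 25×1.5 + 27×5.5 + 22×9.5 + 23×13.5 + 18×17.5 + 14×21.5 = 1321.5
n = Σf = 129
Mean = 1321.5 / 129 = 10.2442

10.244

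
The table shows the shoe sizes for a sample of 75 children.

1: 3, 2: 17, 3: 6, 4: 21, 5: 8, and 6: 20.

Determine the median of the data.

4

Cumulative frequencies: 3, 20, 26, 47, 55, 75
n = 75, so the median is the value in position (n+1)/2 = 38.
Position 38 falls at value 4.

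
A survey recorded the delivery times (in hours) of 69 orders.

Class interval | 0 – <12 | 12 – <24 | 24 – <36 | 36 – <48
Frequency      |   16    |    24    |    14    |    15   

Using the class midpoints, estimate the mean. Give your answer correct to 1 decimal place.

Midpoints: 6, 18, 30, 42
Σfm = 16×6 + 24×18 + 14×30 + 15×42 = 1578
n = Σf = 69
Mean = 1578 / 69 = 22.8696

22.9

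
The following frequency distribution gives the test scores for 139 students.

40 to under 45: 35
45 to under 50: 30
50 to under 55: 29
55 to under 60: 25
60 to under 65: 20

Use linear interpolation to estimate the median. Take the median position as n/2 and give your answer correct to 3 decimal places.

Cumulative frequencies: 35, 65, 94, 119, 139
n = 139; position = n/2 = 69.5.
This falls in the class 50 to under 55: L = 50, F = 65, f = 29, h = 5.
Median ≈ 50 + ((69.5 − 65) / 29) × 5 = 50.7759

50.776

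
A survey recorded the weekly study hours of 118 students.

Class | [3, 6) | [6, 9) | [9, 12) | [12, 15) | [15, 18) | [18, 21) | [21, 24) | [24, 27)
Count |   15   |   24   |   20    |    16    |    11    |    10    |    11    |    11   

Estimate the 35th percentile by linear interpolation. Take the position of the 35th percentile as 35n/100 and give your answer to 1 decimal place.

Cumulative frequencies: 15, 39, 59, 75, 86, 96, 107, 118
n = 118; position = 35n/100 = 41.3.
This falls in the class [9, 12): L = 9, F = 39, f = 20, h = 3.
35th percentile ≈ 9 + ((41.3 − 39) / 20) × 3 = 9.3450

9.3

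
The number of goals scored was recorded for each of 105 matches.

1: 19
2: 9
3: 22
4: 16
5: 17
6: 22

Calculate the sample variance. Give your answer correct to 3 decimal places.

3.093

Values: 1, 2, 3, 4, 5, 6
n = 105, Σfx = 384, mean = 3.6571
Σfx² = 1726
Σf(x − x̄)² = Σfx² − (Σfx)²/n = 1726 − 384²/105 = 321.6571
Sample variance = 321.6571 / 104 = 3.0929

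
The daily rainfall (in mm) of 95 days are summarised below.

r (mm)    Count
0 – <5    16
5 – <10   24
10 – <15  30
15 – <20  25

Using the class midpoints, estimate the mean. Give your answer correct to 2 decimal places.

10.87

Midpoints: 2.5, 7.5, 12.5, 17.5
Σfm = 16×2.5 + 24×7.5 + 30×12.5 + 25×17.5 = 1032.5
n = Σf = 95
Mean = 1032.5 / 95 = 10.8684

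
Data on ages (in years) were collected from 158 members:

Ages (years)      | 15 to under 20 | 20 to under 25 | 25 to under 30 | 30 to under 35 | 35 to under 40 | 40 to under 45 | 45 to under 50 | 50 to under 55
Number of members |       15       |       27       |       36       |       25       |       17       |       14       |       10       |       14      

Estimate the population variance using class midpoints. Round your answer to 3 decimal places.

Midpoints: 17.5, 22.5, 27.5, 32.5, 37.5, 42.5, 47.5, 52.5
n = 158, Σfm = 5115, mean = 32.3734
Σfm² = 182237.5
Σf(m − x̄)² = Σfm² − (Σfm)²/n = 182237.5 − 5115²/158 = 16647.4684
Population variance = 16647.4684 / 158 = 105.3637

105.364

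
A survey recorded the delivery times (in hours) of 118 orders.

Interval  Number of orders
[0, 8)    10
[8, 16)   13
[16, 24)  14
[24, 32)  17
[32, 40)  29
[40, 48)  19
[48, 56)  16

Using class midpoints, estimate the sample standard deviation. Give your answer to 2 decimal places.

Midpoints: 4, 12, 20, 28, 36, 44, 52
n = 118, Σfm = 3664, mean = 31.0508
Σfm² = 138592
Σf(m − x̄)² = Σfm² − (Σfm)²/n = 138592 − 3664²/118 = 24821.6949
Sample variance = 24821.6949 / 117 = 212.1512
Standard deviation = √212.1512 = 14.5654

14.57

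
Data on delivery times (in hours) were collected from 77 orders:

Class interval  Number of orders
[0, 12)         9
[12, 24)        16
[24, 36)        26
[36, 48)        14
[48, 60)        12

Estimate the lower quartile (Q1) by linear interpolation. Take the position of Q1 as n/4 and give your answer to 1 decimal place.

19.7

Cumulative frequencies: 9, 25, 51, 65, 77
n = 77; position = n/4 = 19.25.
This falls in the class [12, 24): L = 12, F = 9, f = 16, h = 12.
Lower quartile ≈ 12 + ((19.25 − 9) / 16) × 12 = 19.6875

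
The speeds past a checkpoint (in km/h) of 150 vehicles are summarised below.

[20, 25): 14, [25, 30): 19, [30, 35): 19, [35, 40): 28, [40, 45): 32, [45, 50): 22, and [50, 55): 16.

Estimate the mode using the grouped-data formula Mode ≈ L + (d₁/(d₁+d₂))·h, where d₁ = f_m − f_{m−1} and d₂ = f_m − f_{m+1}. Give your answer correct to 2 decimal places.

Modal class: [40, 45) (highest frequency 32).
d₁ = 32 − 28 = 4, d₂ = 32 − 22 = 10
Mode ≈ 40 + (4/(4+10)) × 5 = 40 + 1.4286 = 41.4286

41.43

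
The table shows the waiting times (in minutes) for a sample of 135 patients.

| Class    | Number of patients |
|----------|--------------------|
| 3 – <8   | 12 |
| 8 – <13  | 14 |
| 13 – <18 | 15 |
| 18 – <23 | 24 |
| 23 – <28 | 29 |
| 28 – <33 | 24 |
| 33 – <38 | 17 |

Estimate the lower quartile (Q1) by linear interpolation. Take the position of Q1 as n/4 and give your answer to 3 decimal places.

Cumulative frequencies: 12, 26, 41, 65, 94, 118, 135
n = 135; position = n/4 = 33.75.
This falls in the class 13 – <18: L = 13, F = 26, f = 15, h = 5.
Lower quartile ≈ 13 + ((33.75 − 26) / 15) × 5 = 15.5833

15.583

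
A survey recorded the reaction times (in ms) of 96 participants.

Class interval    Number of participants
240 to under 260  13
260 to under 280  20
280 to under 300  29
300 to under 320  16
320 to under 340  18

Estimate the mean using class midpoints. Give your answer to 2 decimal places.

291.25

Midpoints: 250, 270, 290, 310, 330
Σfm = 13×250 + 20×270 + 29×290 + 16×310 + 18×330 = 27960
n = Σf = 96
Mean = 27960 / 96 = 291.2500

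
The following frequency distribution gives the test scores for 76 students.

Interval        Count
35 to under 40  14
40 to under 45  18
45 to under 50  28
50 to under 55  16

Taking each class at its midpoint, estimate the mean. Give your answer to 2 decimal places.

Midpoints: 37.5, 42.5, 47.5, 52.5
Σfm = 14×37.5 + 18×42.5 + 28×47.5 + 16×52.5 = 3460
n = Σf = 76
Mean = 3460 / 76 = 45.5263

45.53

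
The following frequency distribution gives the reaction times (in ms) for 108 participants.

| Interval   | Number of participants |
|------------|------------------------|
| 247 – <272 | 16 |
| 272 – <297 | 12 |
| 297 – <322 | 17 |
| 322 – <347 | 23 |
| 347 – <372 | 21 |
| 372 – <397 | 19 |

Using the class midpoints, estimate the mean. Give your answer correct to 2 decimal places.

327.56

Midpoints: 259.5, 284.5, 309.5, 334.5, 359.5, 384.5
Σfm = 16×259.5 + 12×284.5 + 17×309.5 + 23×334.5 + 21×359.5 + 19×384.5 = 35376
n = Σf = 108
Mean = 35376 / 108 = 327.5556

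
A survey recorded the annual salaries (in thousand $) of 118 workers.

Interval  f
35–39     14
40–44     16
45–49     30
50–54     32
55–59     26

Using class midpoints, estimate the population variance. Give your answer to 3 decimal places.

Midpoints: 37, 42, 47, 52, 57
n = 118, Σfm = 5746, mean = 48.6949
Σfm² = 284662
Σf(m − x̄)² = Σfm² − (Σfm)²/n = 284662 − 5746²/118 = 4861.0169
Population variance = 4861.0169 / 118 = 41.1951

41.195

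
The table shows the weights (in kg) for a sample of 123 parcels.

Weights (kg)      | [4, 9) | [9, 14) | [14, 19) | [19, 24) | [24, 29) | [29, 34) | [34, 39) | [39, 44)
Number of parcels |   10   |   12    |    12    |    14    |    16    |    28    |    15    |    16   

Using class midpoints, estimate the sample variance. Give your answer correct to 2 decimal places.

115.06

Midpoints: 6.5, 11.5, 16.5, 21.5, 26.5, 31.5, 36.5, 41.5
n = 123, Σfm = 3219.5, mean = 26.1748
Σfm² = 98306.75
Σf(m − x̄)² = Σfm² − (Σfm)²/n = 98306.75 − 3219.5²/123 = 14036.9919
Sample variance = 14036.9919 / 122 = 115.0573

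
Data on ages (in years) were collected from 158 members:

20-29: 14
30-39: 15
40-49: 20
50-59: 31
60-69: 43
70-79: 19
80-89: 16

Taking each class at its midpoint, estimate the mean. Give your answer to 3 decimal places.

56.842

Midpoints: 24.5, 34.5, 44.5, 54.5, 64.5, 74.5, 84.5
Σfm = 14×24.5 + 15×34.5 + 20×44.5 + 31×54.5 + 43×64.5 + 19×74.5 + 16×84.5 = 8981
n = Σf = 158
Mean = 8981 / 158 = 56.8418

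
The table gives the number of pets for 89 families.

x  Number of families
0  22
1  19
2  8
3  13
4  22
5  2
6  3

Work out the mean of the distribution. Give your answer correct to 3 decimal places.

2.135

Values: 0, 1, 2, 3, 4, 5, 6
Σfx = 22×0 + 19×1 + 8×2 + 13×3 + 22×4 + 2×5 + 3×6 = 190
n = Σf = 89
Mean = 190 / 89 = 2.1348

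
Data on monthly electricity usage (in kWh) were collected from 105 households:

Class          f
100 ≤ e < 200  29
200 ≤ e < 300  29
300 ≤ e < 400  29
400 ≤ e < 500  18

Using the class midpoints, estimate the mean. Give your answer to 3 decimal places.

284.286

Midpoints: 150, 250, 350, 450
Σfm = 29×150 + 29×250 + 29×350 + 18×450 = 29850
n = Σf = 105
Mean = 29850 / 105 = 284.2857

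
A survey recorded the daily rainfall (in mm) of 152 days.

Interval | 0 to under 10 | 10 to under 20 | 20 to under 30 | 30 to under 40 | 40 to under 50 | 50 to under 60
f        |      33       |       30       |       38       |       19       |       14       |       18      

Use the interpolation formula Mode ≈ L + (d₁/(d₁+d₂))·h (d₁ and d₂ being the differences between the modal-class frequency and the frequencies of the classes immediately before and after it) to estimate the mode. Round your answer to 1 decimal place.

Modal class: 20 to under 30 (highest frequency 38).
d₁ = 38 − 30 = 8, d₂ = 38 − 19 = 19
Mode ≈ 20 + (8/(8+19)) × 10 = 20 + 2.9630 = 22.9630

23.0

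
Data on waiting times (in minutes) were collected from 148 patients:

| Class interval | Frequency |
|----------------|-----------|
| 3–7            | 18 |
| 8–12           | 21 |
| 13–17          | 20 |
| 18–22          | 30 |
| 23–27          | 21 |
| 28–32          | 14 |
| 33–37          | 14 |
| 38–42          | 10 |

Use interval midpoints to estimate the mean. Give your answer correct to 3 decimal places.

Midpoints: 5, 10, 15, 20, 25, 30, 35, 40
Σfm = 18×5 + 21×10 + 20×15 + 30×20 + 21×25 + 14×30 + 14×35 + 10×40 = 3035
n = Σf = 148
Mean = 3035 / 148 = 20.5068

20.507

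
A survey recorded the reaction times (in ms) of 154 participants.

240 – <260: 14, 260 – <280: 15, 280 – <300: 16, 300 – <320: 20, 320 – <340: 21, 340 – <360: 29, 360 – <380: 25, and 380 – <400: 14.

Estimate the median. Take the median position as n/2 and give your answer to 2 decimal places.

331.43

Cumulative frequencies: 14, 29, 45, 65, 86, 115, 140, 154
n = 154; position = n/2 = 77.
This falls in the class 320 – <340: L = 320, F = 65, f = 21, h = 20.
Median ≈ 320 + ((77 − 65) / 21) × 20 = 331.4286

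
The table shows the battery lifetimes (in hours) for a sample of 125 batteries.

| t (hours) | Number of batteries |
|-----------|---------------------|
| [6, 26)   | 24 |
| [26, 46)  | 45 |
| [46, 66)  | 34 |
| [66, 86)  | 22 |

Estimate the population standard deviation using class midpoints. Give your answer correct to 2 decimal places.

Midpoints: 16, 36, 56, 76
n = 125, Σfm = 5580, mean = 44.6400
Σfm² = 298160
Σf(m − x̄)² = Σfm² − (Σfm)²/n = 298160 − 5580²/125 = 49068.8000
Population variance = 49068.8000 / 125 = 392.5504
Standard deviation = √392.5504 = 19.8129

19.81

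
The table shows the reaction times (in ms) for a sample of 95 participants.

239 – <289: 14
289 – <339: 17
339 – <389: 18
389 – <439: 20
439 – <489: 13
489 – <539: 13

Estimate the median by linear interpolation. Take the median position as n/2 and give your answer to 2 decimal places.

Cumulative frequencies: 14, 31, 49, 69, 82, 95
n = 95; position = n/2 = 47.5.
This falls in the class 339 – <389: L = 339, F = 31, f = 18, h = 50.
Median ≈ 339 + ((47.5 − 31) / 18) × 50 = 384.8333

384.83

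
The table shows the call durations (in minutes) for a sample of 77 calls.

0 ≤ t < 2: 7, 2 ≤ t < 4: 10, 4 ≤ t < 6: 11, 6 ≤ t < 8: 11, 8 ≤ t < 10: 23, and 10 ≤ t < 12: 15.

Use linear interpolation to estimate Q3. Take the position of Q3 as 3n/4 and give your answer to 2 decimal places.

Cumulative frequencies: 7, 17, 28, 39, 62, 77
n = 77; position = 3n/4 = 57.75.
This falls in the class 8 ≤ t < 10: L = 8, F = 39, f = 23, h = 2.
Upper quartile ≈ 8 + ((57.75 − 39) / 23) × 2 = 9.6304

9.63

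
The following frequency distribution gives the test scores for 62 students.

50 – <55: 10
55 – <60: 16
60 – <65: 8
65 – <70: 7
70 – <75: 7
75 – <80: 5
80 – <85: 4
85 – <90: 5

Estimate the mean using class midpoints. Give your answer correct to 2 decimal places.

Midpoints: 52.5, 57.5, 62.5, 67.5, 72.5, 77.5, 82.5, 87.5
Σfm = 10×52.5 + 16×57.5 + 8×62.5 + 7×67.5 + 7×72.5 + 5×77.5 + 4×82.5 + 5×87.5 = 4080
n = Σf = 62
Mean = 4080 / 62 = 65.8065

65.81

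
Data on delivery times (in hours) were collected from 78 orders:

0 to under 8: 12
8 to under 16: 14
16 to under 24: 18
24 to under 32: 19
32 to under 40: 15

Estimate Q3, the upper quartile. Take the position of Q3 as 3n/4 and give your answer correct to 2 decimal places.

Cumulative frequencies: 12, 26, 44, 63, 78
n = 78; position = 3n/4 = 58.5.
This falls in the class 24 to under 32: L = 24, F = 44, f = 19, h = 8.
Upper quartile ≈ 24 + ((58.5 − 44) / 19) × 8 = 30.1053

30.11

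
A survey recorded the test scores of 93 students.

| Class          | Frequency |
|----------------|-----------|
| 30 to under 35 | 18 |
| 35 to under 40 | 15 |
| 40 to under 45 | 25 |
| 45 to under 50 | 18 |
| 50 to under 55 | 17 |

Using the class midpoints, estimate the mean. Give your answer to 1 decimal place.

Midpoints: 32.5, 37.5, 42.5, 47.5, 52.5
Σfm = 18×32.5 + 15×37.5 + 25×42.5 + 18×47.5 + 17×52.5 = 3957.5
n = Σf = 93
Mean = 3957.5 / 93 = 42.5538

42.6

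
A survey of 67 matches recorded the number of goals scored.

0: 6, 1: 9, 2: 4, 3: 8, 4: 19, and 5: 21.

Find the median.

Cumulative frequencies: 6, 15, 19, 27, 46, 67
n = 67, so the median is the value in position (n+1)/2 = 34.
Position 34 falls at value 4.

4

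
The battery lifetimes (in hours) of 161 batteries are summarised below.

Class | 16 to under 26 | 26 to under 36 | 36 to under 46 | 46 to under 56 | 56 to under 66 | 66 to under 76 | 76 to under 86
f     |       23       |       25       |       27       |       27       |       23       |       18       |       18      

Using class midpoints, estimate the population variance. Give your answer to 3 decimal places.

Midpoints: 21, 31, 41, 51, 61, 71, 81
n = 161, Σfm = 7881, mean = 48.9503
Σfm² = 444201
Σf(m − x̄)² = Σfm² − (Σfm)²/n = 444201 − 7881²/161 = 58423.6025
Population variance = 58423.6025 / 161 = 362.8795

362.880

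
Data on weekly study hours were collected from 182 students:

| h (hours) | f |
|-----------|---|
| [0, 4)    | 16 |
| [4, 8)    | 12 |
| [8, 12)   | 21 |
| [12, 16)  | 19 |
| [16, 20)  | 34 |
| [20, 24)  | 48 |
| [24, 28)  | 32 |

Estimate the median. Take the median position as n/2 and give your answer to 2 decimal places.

Cumulative frequencies: 16, 28, 49, 68, 102, 150, 182
n = 182; position = n/2 = 91.
This falls in the class [16, 20): L = 16, F = 68, f = 34, h = 4.
Median ≈ 16 + ((91 − 68) / 34) × 4 = 18.7059

18.71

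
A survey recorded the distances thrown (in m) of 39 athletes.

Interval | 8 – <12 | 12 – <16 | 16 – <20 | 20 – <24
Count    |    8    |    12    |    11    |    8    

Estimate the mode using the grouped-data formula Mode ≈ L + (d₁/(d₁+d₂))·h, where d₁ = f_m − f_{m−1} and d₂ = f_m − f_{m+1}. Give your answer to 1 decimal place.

Modal class: 12 – <16 (highest frequency 12).
d₁ = 12 − 8 = 4, d₂ = 12 − 11 = 1
Mode ≈ 12 + (4/(4+1)) × 4 = 12 + 3.2000 = 15.2000

15.2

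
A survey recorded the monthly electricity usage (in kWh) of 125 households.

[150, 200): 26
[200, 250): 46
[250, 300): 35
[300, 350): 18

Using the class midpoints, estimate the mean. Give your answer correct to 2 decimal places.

243.00

Midpoints: 175, 225, 275, 325
Σfm = 26×175 + 46×225 + 35×275 + 18×325 = 30375
n = Σf = 125
Mean = 30375 / 125 = 243.0000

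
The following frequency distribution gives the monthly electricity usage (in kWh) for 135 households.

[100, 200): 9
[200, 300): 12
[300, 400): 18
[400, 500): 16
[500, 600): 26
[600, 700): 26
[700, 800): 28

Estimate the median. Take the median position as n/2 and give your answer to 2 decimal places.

548.08

Cumulative frequencies: 9, 21, 39, 55, 81, 107, 135
n = 135; position = n/2 = 67.5.
This falls in the class [500, 600): L = 500, F = 55, f = 26, h = 100.
Median ≈ 500 + ((67.5 − 55) / 26) × 100 = 548.0769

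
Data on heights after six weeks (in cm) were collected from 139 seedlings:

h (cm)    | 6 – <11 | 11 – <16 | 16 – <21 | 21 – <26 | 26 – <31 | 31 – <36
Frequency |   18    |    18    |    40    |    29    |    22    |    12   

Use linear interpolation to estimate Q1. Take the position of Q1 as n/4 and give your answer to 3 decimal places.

15.653

Cumulative frequencies: 18, 36, 76, 105, 127, 139
n = 139; position = n/4 = 34.75.
This falls in the class 11 – <16: L = 11, F = 18, f = 18, h = 5.
Lower quartile ≈ 11 + ((34.75 − 18) / 18) × 5 = 15.6528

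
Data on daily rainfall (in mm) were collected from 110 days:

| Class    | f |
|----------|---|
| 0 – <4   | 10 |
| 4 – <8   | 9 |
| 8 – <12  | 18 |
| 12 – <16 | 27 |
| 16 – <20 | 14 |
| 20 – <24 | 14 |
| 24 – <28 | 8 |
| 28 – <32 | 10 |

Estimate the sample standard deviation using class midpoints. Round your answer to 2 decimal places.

Midpoints: 2, 6, 10, 14, 18, 22, 26, 30
n = 110, Σfm = 1700, mean = 15.4545
Σfm² = 33176
Σf(m − x̄)² = Σfm² − (Σfm)²/n = 33176 − 1700²/110 = 6903.2727
Sample variance = 6903.2727 / 109 = 63.3328
Standard deviation = √63.3328 = 7.9582

7.96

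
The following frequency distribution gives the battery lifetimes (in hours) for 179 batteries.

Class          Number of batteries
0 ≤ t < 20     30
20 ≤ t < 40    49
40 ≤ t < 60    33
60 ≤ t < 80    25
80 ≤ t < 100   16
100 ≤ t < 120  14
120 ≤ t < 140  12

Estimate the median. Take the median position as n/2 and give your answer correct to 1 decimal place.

Cumulative frequencies: 30, 79, 112, 137, 153, 167, 179
n = 179; position = n/2 = 89.5.
This falls in the class 40 ≤ t < 60: L = 40, F = 79, f = 33, h = 20.
Median ≈ 40 + ((89.5 − 79) / 33) × 20 = 46.3636

46.4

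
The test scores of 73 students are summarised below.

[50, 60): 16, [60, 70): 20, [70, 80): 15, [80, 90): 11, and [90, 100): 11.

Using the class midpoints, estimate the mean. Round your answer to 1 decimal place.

Midpoints: 55, 65, 75, 85, 95
Σfm = 16×55 + 20×65 + 15×75 + 11×85 + 11×95 = 5285
n = Σf = 73
Mean = 5285 / 73 = 72.3973

72.4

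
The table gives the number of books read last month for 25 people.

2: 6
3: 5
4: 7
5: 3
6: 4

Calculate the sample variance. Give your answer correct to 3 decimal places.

Values: 2, 3, 4, 5, 6
n = 25, Σfx = 94, mean = 3.7600
Σfx² = 400
Σf(x − x̄)² = Σfx² − (Σfx)²/n = 400 − 94²/25 = 46.5600
Sample variance = 46.5600 / 24 = 1.9400

1.940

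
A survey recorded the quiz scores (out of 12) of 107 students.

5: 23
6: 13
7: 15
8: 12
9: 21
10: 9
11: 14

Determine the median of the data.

8

Cumulative frequencies: 23, 36, 51, 63, 84, 93, 107
n = 107, so the median is the value in position (n+1)/2 = 54.
Position 54 falls at value 8.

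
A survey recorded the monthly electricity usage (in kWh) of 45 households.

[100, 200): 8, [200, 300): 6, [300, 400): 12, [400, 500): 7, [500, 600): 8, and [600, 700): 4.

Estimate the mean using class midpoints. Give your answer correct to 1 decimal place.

378.9

Midpoints: 150, 250, 350, 450, 550, 650
Σfm = 8×150 + 6×250 + 12×350 + 7×450 + 8×550 + 4×650 = 17050
n = Σf = 45
Mean = 17050 / 45 = 378.8889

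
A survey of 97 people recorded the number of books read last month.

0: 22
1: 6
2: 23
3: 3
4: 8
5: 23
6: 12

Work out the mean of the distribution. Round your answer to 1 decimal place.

2.9

Values: 0, 1, 2, 3, 4, 5, 6
Σfx = 22×0 + 6×1 + 23×2 + 3×3 + 8×4 + 23×5 + 12×6 = 280
n = Σf = 97
Mean = 280 / 97 = 2.8866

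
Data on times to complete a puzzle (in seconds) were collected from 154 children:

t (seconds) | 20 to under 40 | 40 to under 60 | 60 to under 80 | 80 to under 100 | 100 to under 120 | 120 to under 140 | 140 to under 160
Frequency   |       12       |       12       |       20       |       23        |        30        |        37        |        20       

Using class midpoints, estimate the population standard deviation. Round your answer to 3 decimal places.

Midpoints: 30, 50, 70, 90, 110, 130, 150
n = 154, Σfm = 15540, mean = 100.9091
Σfm² = 1763400
Σf(m − x̄)² = Σfm² − (Σfm)²/n = 1763400 − 15540²/154 = 195272.7273
Population variance = 195272.7273 / 154 = 1268.0047
Standard deviation = √1268.0047 = 35.6091

35.609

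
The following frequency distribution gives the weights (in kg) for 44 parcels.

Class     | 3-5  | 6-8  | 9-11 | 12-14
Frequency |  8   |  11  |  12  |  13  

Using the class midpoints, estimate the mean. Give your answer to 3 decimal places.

9.045

Midpoints: 4, 7, 10, 13
Σfm = 8×4 + 11×7 + 12×10 + 13×13 = 398
n = Σf = 44
Mean = 398 / 44 = 9.0455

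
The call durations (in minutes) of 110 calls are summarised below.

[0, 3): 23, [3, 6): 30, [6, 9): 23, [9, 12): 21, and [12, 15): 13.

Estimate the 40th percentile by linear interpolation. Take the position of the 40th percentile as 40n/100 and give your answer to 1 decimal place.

Cumulative frequencies: 23, 53, 76, 97, 110
n = 110; position = 40n/100 = 44.
This falls in the class [3, 6): L = 3, F = 23, f = 30, h = 3.
40th percentile ≈ 3 + ((44 − 23) / 30) × 3 = 5.1000

5.1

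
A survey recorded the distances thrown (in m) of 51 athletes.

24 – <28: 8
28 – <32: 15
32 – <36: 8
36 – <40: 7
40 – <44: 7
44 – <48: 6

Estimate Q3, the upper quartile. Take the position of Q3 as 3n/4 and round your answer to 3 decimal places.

Cumulative frequencies: 8, 23, 31, 38, 45, 51
n = 51; position = 3n/4 = 38.25.
This falls in the class 40 – <44: L = 40, F = 38, f = 7, h = 4.
Upper quartile ≈ 40 + ((38.25 − 38) / 7) × 4 = 40.1429

40.143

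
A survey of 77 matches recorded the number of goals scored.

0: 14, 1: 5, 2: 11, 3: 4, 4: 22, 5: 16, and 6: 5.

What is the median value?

Cumulative frequencies: 14, 19, 30, 34, 56, 72, 77
n = 77, so the median is the value in position (n+1)/2 = 39.
Position 39 falls at value 4.

4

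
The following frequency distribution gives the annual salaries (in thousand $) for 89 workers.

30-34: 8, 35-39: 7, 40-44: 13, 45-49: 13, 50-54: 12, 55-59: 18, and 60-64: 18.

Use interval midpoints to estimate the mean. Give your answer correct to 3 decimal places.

49.865

Midpoints: 32, 37, 42, 47, 52, 57, 62
Σfm = 8×32 + 7×37 + 13×42 + 13×47 + 12×52 + 18×57 + 18×62 = 4438
n = Σf = 89
Mean = 4438 / 89 = 49.8652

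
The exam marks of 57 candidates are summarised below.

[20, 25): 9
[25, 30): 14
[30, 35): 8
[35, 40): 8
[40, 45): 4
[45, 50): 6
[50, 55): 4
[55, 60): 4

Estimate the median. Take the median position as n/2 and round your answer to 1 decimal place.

Cumulative frequencies: 9, 23, 31, 39, 43, 49, 53, 57
n = 57; position = n/2 = 28.5.
This falls in the class [30, 35): L = 30, F = 23, f = 8, h = 5.
Median ≈ 30 + ((28.5 − 23) / 8) × 5 = 33.4375

33.4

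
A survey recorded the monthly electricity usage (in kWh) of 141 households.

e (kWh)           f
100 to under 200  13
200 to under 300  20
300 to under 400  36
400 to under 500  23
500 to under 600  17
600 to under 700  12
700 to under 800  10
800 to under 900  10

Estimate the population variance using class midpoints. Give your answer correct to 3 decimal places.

Midpoints: 150, 250, 350, 450, 550, 650, 750, 850
n = 141, Σfm = 63050, mean = 447.1631
Σfm² = 33672500
Σf(m − x̄)² = Σfm² − (Σfm)²/n = 33672500 − 63050²/141 = 5478865.2482
Population variance = 5478865.2482 / 141 = 38857.2003

38857.200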